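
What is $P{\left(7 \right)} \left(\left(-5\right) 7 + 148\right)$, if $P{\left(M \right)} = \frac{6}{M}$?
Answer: $\frac{678}{7} \approx 96.857$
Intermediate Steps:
$P{\left(7 \right)} \left(\left(-5\right) 7 + 148\right) = \frac{6}{7} \left(\left(-5\right) 7 + 148\right) = 6 \cdot \frac{1}{7} \left(-35 + 148\right) = \frac{6}{7} \cdot 113 = \frac{678}{7}$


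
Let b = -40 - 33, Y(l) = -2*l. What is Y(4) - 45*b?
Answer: 3277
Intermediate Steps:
b = -73
Y(4) - 45*b = -2*4 - 45*(-73) = -8 + 3285 = 3277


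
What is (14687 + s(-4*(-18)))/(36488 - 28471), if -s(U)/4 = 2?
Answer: 14679/8017 ≈ 1.8310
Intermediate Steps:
s(U) = -8 (s(U) = -4*2 = -8)
(14687 + s(-4*(-18)))/(36488 - 28471) = (14687 - 8)/(36488 - 28471) = 14679/8017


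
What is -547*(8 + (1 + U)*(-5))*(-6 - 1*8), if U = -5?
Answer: 214424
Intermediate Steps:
-547*(8 + (1 + U)*(-5))*(-6 - 1*8) = -547*(8 + (1 - 5)*(-5))*(-6 - 1*8) = -547*(8 - 4*(-5))*(-6 - 8) = -547*(8 + 20)*(-14) = -15316*(-14) = -547*(-392) = 214424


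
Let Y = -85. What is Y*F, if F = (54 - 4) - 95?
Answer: 3825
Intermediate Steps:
F = -45 (F = 50 - 95 = -45)
Y*F = -85*(-45) = 3825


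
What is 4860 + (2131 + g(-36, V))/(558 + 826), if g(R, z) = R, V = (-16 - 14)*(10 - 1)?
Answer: 6728335/1384 ≈ 4861.5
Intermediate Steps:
V = -270 (V = -30*9 = -270)
4860 + (2131 + g(-36, V))/(558 + 826) = 4860 + (2131 - 36)/(558 + 826) = 4860 + 2095/1384 = 6728335/1384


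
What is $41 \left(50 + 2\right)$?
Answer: $2132$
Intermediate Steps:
$41 \left(50 + 2\right) = 41 \cdot 52 = 2132$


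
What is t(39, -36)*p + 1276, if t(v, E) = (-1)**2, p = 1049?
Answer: 2325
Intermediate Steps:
t(v, E) = 1
t(39, -36)*p + 1276 = 1*1049 + 1276 = 1049 + 1276 = 2325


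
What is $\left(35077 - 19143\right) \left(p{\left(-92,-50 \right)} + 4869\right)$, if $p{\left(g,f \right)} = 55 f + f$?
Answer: $32967446$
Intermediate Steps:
$p{\left(g,f \right)} = 56 f$
$\left(35077 - 19143\right) \left(p{\left(-92,-50 \right)} + 4869\right) = \left(35077 - 19143\right) \left(56 \left(-50\right) + 4869\right) = 15934 \left(-2800 + 4869\right) = 15934 \cdot 2069 = 32967446$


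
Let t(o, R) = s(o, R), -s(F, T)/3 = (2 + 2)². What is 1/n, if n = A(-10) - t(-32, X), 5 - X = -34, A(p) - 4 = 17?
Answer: 1/69 ≈ 0.014493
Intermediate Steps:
A(p) = 21 (A(p) = 4 + 17 = 21)
s(F, T) = -48 (s(F, T) = -3*(2 + 2)² = -3*4² = -3*16 = -48)
X = 39 (X = 5 - 1*(-34) = 5 + 34 = 39)
t(o, R) = -48
n = 69 (n = 21 - 1*(-48) = 21 + 48 = 69)
1/n = 1/69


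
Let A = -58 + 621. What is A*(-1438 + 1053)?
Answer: -216755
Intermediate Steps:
A = 563
A*(-1438 + 1053) = 563*(-1438 + 1053) = 563*(-385) = -216755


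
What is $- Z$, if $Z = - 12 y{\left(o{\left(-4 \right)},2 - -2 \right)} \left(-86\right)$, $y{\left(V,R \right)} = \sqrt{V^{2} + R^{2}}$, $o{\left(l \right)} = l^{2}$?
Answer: $- 4128 \sqrt{17} \approx -17020.0$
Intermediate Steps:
$y{\left(V,R \right)} = \sqrt{R^{2} + V^{2}}$
$Z = 4128 \sqrt{17}$ ($Z = - 12 \sqrt{\left(2 - -2\right)^{2} + \left(\left(-4\right)^{2}\right)^{2}} \left(-86\right) = - 12 \sqrt{\left(2 + 2\right)^{2} + 16^{2}} \left(-86\right) = - 12 \sqrt{4^{2} + 256} \left(-86\right) = - 12 \sqrt{16 + 256} \left(-86\right) = - 12 \sqrt{272} \left(-86\right) = - 12 \cdot 4 \sqrt{17} \left(-86\right) = - 48 \sqrt{17} \left(-86\right) = 4128 \sqrt{17} \approx 17020.0$)
$- Z = - 4128 \sqrt{17}$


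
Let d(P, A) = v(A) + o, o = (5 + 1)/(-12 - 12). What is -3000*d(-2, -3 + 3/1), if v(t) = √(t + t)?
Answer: 750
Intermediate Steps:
v(t) = √2*√t (v(t) = √(2*t) = √2*√t)
o = -¼ (o = 6/(-24) = 6*(-1/24) = -¼ ≈ -0.25000)
d(P, A) = -¼ + √2*√A (d(P, A) = √2*√A - ¼ = -¼ + √2*√A)
-3000*d(-2, -3 + 3/1) = -3000*(-¼ + √2*√(-3 + 3/1)) = -3000*(-¼ + √2*√(-3 + 1*3)) = -3000*(-¼ + √2*√(-3 + 3)) = -3000*(-¼ + √2*√0) = -3000*(-¼ + √2*0) = -3000*(-¼ + 0) = -3000*(-¼) = 750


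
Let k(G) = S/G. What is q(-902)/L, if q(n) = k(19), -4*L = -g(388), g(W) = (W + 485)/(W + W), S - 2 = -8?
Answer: -64/57 ≈ -1.1228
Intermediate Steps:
S = -6 (S = 2 - 8 = -6)
g(W) = (485 + W)/(2*W) (g(W) = (485 + W)/((2*W)) = (485 + W)*(1/(2*W)) = (485 + W)/(2*W))
L = 9/32 (L = -(-1)*(½)*(485 + 388)/388/4 = -(-1)*(½)*(1/388)*873/4 = -(-1)*9/(4*8) = -¼*(-9/8) = 9/32 ≈ 0.28125)
k(G) = -6/G
q(n) = -6/19
q(-902)/L = -6/(19*9/32) = -6/19*32/9 = -64/57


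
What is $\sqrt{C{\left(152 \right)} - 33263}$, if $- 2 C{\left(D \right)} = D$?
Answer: $i \sqrt{33339} \approx 182.59 i$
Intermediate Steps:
$C{\left(D \right)} = - \frac{D}{2}$
$\sqrt{C{\left(152 \right)} - 33263} = \sqrt{\left(- \frac{1}{2}\right) 152 - 33263} = \sqrt{-76 - 33263} = \sqrt{-33339} = i \sqrt{33339}$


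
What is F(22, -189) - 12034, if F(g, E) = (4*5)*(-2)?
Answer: -12074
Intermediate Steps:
F(g, E) = -40 (F(g, E) = 20*(-2) = -40)
F(22, -189) - 12034 = -40 - 12034 = -12074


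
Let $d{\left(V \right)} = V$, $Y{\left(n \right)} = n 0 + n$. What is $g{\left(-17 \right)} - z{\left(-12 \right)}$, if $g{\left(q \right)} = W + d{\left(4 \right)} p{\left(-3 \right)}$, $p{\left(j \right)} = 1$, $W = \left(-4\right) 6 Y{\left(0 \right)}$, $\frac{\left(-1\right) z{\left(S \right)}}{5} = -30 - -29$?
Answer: $-1$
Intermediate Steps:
$Y{\left(n \right)} = n$ ($Y{\left(n \right)} = 0 + n = n$)
$z{\left(S \right)} = 5$ ($z{\left(S \right)} = - 5 \left(-30 - -29\right) = - 5 \left(-30 + 29\right) = \left(-5\right) \left(-1\right) = 5$)
$W = 0$ ($W = \left(-4\right) 6 \cdot 0 = \left(-24\right) 0 = 0$)
$g{\left(q \right)} = 4$ ($g{\left(q \right)} = 0 + 4 \cdot 1 = 0 + 4 = 4$)
$g{\left(-17 \right)} - z{\left(-12 \right)} = 4 - 5 = -1$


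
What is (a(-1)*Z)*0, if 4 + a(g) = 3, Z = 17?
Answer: 0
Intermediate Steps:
a(g) = -1 (a(g) = -4 + 3 = -1)
(a(-1)*Z)*0 = -1*17*0 = -17*0 = 0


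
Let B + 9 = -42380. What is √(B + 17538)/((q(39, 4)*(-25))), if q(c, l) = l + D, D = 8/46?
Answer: -23*I*√24851/2400 ≈ -1.5107*I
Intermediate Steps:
B = -42389 (B = -9 - 42380 = -42389)
D = 4/23 (D = 8*(1/46) = 4/23 ≈ 0.17391)
q(c, l) = 4/23 + l (q(c, l) = l + 4/23 = 4/23 + l)
√(B + 17538)/((q(39, 4)*(-25))) = √(-42389 + 17538)/(((4/23 + 4)*(-25))) = √(-24851)/(((96/23)*(-25))) = (I*√24851)/(-2400/23) = (I*√24851)*(-23/2400) = -23*I*√24851/2400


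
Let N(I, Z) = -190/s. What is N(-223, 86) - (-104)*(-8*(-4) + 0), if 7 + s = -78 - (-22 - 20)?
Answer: 143294/43 ≈ 3332.4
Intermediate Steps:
s = -43 (s = -7 + (-78 - (-22 - 20)) = -7 + (-78 - 1*(-42)) = -7 + (-78 + 42) = -7 - 36 = -43)
N(I, Z) = 190/43 (N(I, Z) = -190/(-43) = -190*(-1/43) = 190/43)
N(-223, 86) - (-104)*(-8*(-4) + 0) = 190/43 - (-104)*(-8*(-4) + 0) = 190/43 - (-104)*(32 + 0) = 190/43 - (-104)*32 = 190/43 - 1*(-3328) = 190/43 + 3328 = 143294/43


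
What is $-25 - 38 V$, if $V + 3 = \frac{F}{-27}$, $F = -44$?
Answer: $\frac{731}{27} \approx 27.074$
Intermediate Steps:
$V = - \frac{37}{27}$ ($V = -3 - \frac{44}{-27} = -3 - - \frac{44}{27} = -3 + \frac{44}{27} = - \frac{37}{27} \approx -1.3704$)
$-25 - 38 V = -25 - - \frac{1406}{27} = -25 + \frac{1406}{27} = \frac{731}{27}$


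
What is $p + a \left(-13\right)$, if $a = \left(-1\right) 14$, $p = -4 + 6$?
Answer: $184$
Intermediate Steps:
$p = 2$
$a = -14$
$p + a \left(-13\right) = 2 - -182 = 2 + 182 = 184$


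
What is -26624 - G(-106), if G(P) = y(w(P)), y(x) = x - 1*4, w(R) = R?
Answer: -26514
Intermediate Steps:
y(x) = -4 + x (y(x) = x - 4 = -4 + x)
G(P) = -4 + P
-26624 - G(-106) = -26624 - (-4 - 106) = -26624 - 1*(-110) = -26624 + 110 = -26514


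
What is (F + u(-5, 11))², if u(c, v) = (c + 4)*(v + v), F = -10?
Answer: 1024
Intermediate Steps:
u(c, v) = 2*v*(4 + c) (u(c, v) = (4 + c)*(2*v) = 2*v*(4 + c))
(F + u(-5, 11))² = (-10 + 2*11*(4 - 5))² = (-10 + 2*11*(-1))² = (-10 - 22)² = (-32)² = 1024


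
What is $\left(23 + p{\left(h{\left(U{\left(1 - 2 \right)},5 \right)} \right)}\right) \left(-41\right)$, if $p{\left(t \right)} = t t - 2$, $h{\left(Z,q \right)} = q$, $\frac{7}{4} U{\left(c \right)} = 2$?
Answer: $-1886$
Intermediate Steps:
$U{\left(c \right)} = \frac{8}{7}$ ($U{\left(c \right)} = \frac{4}{7} \cdot 2 = \frac{8}{7}$)
$p{\left(t \right)} = -2 + t^{2}$ ($p{\left(t \right)} = t^{2} - 2 = -2 + t^{2}$)
$\left(23 + p{\left(h{\left(U{\left(1 - 2 \right)},5 \right)} \right)}\right) \left(-41\right) = \left(23 - \left(2 - 5^{2}\right)\right) \left(-41\right) = \left(23 + \left(-2 + 25\right)\right) \left(-41\right) = \left(23 + 23\right) \left(-41\right) = 46 \left(-41\right) = -1886$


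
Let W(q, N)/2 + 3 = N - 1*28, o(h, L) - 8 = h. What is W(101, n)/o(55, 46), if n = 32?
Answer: 2/63 ≈ 0.031746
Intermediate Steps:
o(h, L) = 8 + h
W(q, N) = -62 + 2*N (W(q, N) = -6 + 2*(N - 1*28) = -6 + 2*(N - 28) = -6 + 2*(-28 + N) = -6 + (-56 + 2*N) = -62 + 2*N)
W(101, n)/o(55, 46) = (-62 + 2*32)/(8 + 55) = (-62 + 64)/63 = 2*(1/63) = 2/63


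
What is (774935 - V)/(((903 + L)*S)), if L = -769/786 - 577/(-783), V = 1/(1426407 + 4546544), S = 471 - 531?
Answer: -79129065272922072/5530872080755765 ≈ -14.307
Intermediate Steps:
S = -60
V = 1/5972951 ≈ 1.6742e-7
L = -49535/205146 (L = -769*1/786 - 577*(-1/783) = -769/786 + 577/783 = -49535/205146 ≈ -0.24146)
(774935 - V)/(((903 + L)*S)) = (774935 - 1*1/5972951)/(((903 - 49535/205146)*(-60))) = (774935 - 1/5972951)/(((185197303/205146)*(-60))) = 4628648783184/(5972951*(-1851973030/34191)) = (4628648783184/5972951)*(-34191/1851973030) = -79129065272922072/5530872080755765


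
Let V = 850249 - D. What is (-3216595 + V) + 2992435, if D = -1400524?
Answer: 2026613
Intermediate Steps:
V = 2250773 (V = 850249 - 1*(-1400524) = 850249 + 1400524 = 2250773)
(-3216595 + V) + 2992435 = (-3216595 + 2250773) + 2992435 = -965822 + 2992435 = 2026613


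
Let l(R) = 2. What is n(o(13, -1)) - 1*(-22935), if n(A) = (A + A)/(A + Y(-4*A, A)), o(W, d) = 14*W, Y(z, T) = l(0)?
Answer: 1055101/46 ≈ 22937.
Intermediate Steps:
Y(z, T) = 2
n(A) = 2*A/(2 + A) (n(A) = (A + A)/(A + 2) = (2*A)/(2 + A) = 2*A/(2 + A))
n(o(13, -1)) - 1*(-22935) = 2*(14*13)/(2 + 14*13) - 1*(-22935) = 2*182/(2 + 182) + 22935 = 2*182/184 + 22935 = 2*182*(1/184) + 22935 = 91/46 + 22935 = 1055101/46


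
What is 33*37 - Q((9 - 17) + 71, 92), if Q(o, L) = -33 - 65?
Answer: 1319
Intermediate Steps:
Q(o, L) = -98
33*37 - Q((9 - 17) + 71, 92) = 33*37 - 1*(-98) = 1221 + 98 = 1319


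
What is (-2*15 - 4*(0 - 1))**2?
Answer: 676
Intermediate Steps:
(-2*15 - 4*(0 - 1))**2 = (-30 - 4*(-1))**2 = (-30 + 4)**2 = (-26)**2 = 676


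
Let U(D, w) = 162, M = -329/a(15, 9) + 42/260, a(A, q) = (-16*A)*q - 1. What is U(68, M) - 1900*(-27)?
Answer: 51462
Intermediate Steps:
a(A, q) = -1 - 16*A*q (a(A, q) = -16*A*q - 1 = -1 - 16*A*q)
M = 88151/280930 (M = -329/(-1 - 16*15*9) + 42/260 = -329/(-1 - 2160) + 42*(1/260) = -329/(-2161) + 21/130 = -329*(-1/2161) + 21/130 = 329/2161 + 21/130 = 88151/280930 ≈ 0.31378)
U(68, M) - 1900*(-27) = 162 - 1900*(-27) = 162 - 1*(-51300) = 162 + 51300 = 51462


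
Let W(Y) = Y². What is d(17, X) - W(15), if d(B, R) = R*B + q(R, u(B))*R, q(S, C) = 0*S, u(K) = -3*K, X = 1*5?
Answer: -140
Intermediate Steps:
X = 5
q(S, C) = 0
d(B, R) = B*R (d(B, R) = R*B + 0*R = B*R + 0 = B*R)
d(17, X) - W(15) = 17*5 - 1*15² = 85 - 1*225 = 85 - 225 = -140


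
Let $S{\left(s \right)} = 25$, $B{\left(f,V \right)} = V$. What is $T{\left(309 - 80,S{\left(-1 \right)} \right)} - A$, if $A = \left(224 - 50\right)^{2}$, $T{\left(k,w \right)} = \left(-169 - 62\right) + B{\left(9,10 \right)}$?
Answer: $-30497$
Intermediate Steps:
$T{\left(k,w \right)} = -221$ ($T{\left(k,w \right)} = \left(-169 - 62\right) + 10 = -231 + 10 = -221$)
$A = 30276$ ($A = \left(224 + \left(-138 + 88\right)\right)^{2} = \left(224 - 50\right)^{2} = 174^{2} = 30276$)
$T{\left(309 - 80,S{\left(-1 \right)} \right)} - A = -221 - 30276 = -30497$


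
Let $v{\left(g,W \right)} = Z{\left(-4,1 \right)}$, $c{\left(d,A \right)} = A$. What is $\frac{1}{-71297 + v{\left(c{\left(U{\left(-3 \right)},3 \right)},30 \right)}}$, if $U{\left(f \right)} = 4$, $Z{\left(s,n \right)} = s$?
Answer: $- \frac{1}{71301} \approx -1.4025 \cdot 10^{-5}$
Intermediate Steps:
$v{\left(g,W \right)} = -4$
$\frac{1}{-71297 + v{\left(c{\left(U{\left(-3 \right)},3 \right)},30 \right)}} = \frac{1}{-71297 - 4} = \frac{1}{-71301} = - \frac{1}{71301}$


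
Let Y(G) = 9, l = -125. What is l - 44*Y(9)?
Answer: -521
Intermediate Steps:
l - 44*Y(9) = -125 - 44*9 = -125 - 396 = -521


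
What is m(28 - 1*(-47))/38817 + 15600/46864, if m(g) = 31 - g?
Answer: 37717699/113694993 ≈ 0.33174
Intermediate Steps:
m(28 - 1*(-47))/38817 + 15600/46864 = (31 - (28 - 1*(-47)))/38817 + 15600/46864 = (31 - (28 + 47))*(1/38817) + 15600*(1/46864) = (31 - 1*75)*(1/38817) + 975/2929 = (31 - 75)*(1/38817) + 975/2929 = -44*1/38817 + 975/2929 = -44/38817 + 975/2929 = 37717699/113694993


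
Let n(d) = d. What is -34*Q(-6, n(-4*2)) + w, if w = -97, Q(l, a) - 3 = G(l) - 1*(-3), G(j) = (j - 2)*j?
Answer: -1933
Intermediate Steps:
G(j) = j*(-2 + j) (G(j) = (-2 + j)*j = j*(-2 + j))
Q(l, a) = 6 + l*(-2 + l) (Q(l, a) = 3 + (l*(-2 + l) - 1*(-3)) = 3 + (l*(-2 + l) + 3) = 3 + (3 + l*(-2 + l)) = 6 + l*(-2 + l))
-34*Q(-6, n(-4*2)) + w = -34*(6 - 6*(-2 - 6)) - 97 = -34*(6 - 6*(-8)) - 97 = -34*(6 + 48) - 97 = -34*54 - 97 = -1836 - 97 = -1933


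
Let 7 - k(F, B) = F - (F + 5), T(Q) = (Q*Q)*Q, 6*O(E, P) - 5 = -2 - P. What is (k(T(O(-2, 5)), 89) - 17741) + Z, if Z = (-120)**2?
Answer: -3329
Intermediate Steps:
O(E, P) = 1/2 - P/6 (O(E, P) = 5/6 + (-2 - P)/6 = 5/6 + (-1/3 - P/6) = 1/2 - P/6)
T(Q) = Q**3 (T(Q) = Q**2*Q = Q**3)
k(F, B) = 12 (k(F, B) = 7 - (F - (F + 5)) = 7 - (F - (5 + F)) = 7 - (F + (-5 - F)) = 7 - 1*(-5) = 7 + 5 = 12)
Z = 14400
(k(T(O(-2, 5)), 89) - 17741) + Z = (12 - 17741) + 14400 = -17729 + 14400 = -3329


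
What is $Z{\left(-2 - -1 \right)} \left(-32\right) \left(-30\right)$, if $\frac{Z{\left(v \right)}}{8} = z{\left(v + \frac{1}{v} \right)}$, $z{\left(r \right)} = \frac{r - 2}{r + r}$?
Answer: $7680$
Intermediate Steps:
$z{\left(r \right)} = \frac{-2 + r}{2 r}$
$Z{\left(v \right)} = \frac{4 \left(-2 + v + \frac{1}{v}\right)}{v + \frac{1}{v}}$ ($Z{\left(v \right)} = 8 \frac{-2 + \left(v + \frac{1}{v}\right)}{2 \left(v + \frac{1}{v}\right)} = 8 \frac{-2 + v + \frac{1}{v}}{2 \left(v + \frac{1}{v}\right)} = \frac{4 \left(-2 + v + \frac{1}{v}\right)}{v + \frac{1}{v}}$)
$Z{\left(-2 - -1 \right)} \left(-32\right) \left(-30\right) = \frac{4 \left(1 + \left(-2 - -1\right) \left(-2 - 1\right)\right)}{1 + \left(-2 - -1\right)^{2}} \left(-32\right) \left(-30\right) = \frac{4 \left(1 + \left(-2 + 1\right) \left(-2 + \left(-2 + 1\right)\right)\right)}{1 + \left(-2 + 1\right)^{2}} \left(-32\right) \left(-30\right) = \frac{4 \left(1 - \left(-2 - 1\right)\right)}{1 + \left(-1\right)^{2}} \left(-32\right) \left(-30\right) = \frac{4 \left(1 - -3\right)}{1 + 1} \left(-32\right) \left(-30\right) = \frac{4 \left(1 + 3\right)}{2} \left(-32\right) \left(-30\right) = 4 \cdot \frac{1}{2} \cdot 4 \left(-32\right) \left(-30\right) = 8 \left(-32\right) \left(-30\right) = \left(-256\right) \left(-30\right) = 7680$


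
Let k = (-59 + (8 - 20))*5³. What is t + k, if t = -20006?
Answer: -28881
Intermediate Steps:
k = -8875 (k = (-59 - 12)*125 = -71*125 = -8875)
t + k = -20006 - 8875 = -28881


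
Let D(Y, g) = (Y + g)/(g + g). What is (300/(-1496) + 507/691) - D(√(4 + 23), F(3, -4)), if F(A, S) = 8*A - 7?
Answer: 4288/129217 - 3*√3/34 ≈ -0.11964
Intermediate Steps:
F(A, S) = -7 + 8*A
D(Y, g) = (Y + g)/(2*g) (D(Y, g) = (Y + g)/((2*g)) = (Y + g)*(1/(2*g)) = (Y + g)/(2*g))
(300/(-1496) + 507/691) - D(√(4 + 23), F(3, -4)) = (300/(-1496) + 507/691) - (√(4 + 23) + (-7 + 8*3))/(2*(-7 + 8*3)) = (300*(-1/1496) + 507*(1/691)) - (√27 + (-7 + 24))/(2*(-7 + 24)) = (-75/374 + 507/691) - (3*√3 + 17)/(2*17) = 137793/258434 - (17 + 3*√3)/(2*17) = 137793/258434 - (½ + 3*√3/34) = 137793/258434 + (-½ - 3*√3/34) = 4288/129217 - 3*√3/34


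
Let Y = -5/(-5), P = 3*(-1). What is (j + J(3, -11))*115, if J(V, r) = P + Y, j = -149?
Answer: -17365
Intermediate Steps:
P = -3
Y = 1 (Y = -5*(-1/5) = 1)
J(V, r) = -2 (J(V, r) = -3 + 1 = -2)
(j + J(3, -11))*115 = (-149 - 2)*115 = -151*115 = -17365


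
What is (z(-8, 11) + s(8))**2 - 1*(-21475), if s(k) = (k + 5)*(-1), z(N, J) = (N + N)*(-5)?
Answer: 25964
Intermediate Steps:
z(N, J) = -10*N (z(N, J) = (2*N)*(-5) = -10*N)
s(k) = -5 - k (s(k) = (5 + k)*(-1) = -5 - k)
(z(-8, 11) + s(8))**2 - 1*(-21475) = (-10*(-8) + (-5 - 1*8))**2 - 1*(-21475) = (80 + (-5 - 8))**2 + 21475 = (80 - 13)**2 + 21475 = 67**2 + 21475 = 4489 + 21475 = 25964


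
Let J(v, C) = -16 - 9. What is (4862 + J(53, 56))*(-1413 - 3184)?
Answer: -22235689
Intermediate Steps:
J(v, C) = -25
(4862 + J(53, 56))*(-1413 - 3184) = (4862 - 25)*(-1413 - 3184) = 4837*(-4597) = -22235689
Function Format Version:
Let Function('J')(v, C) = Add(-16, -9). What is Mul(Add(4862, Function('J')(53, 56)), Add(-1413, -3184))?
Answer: -22235689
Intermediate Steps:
Function('J')(v, C) = -25
Mul(Add(4862, Function('J')(53, 56)), Add(-1413, -3184)) = Mul(Add(4862, -25), Add(-1413, -3184)) = Mul(4837, -4597) = -22235689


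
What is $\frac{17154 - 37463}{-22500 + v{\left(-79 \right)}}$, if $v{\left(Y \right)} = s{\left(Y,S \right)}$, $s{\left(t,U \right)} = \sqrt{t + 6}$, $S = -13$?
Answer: $\frac{456952500}{506250073} + \frac{20309 i \sqrt{73}}{506250073} \approx 0.90262 + 0.00034276 i$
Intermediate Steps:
$s{\left(t,U \right)} = \sqrt{6 + t}$
$v{\left(Y \right)} = \sqrt{6 + Y}$
$\frac{17154 - 37463}{-22500 + v{\left(-79 \right)}} = \frac{17154 - 37463}{-22500 + \sqrt{6 - 79}} = - \frac{20309}{-22500 + \sqrt{-73}} = - \frac{20309}{-22500 + i \sqrt{73}}$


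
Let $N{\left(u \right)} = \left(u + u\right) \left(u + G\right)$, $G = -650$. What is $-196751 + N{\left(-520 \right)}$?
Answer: $1020049$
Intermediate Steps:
$N{\left(u \right)} = 2 u \left(-650 + u\right)$ ($N{\left(u \right)} = \left(u + u\right) \left(u - 650\right) = 2 u \left(-650 + u\right)$)
$-196751 + N{\left(-520 \right)} = -196751 + 2 \left(-520\right) \left(-650 - 520\right) = -196751 + 2 \left(-520\right) \left(-1170\right) = -196751 + 1216800 = 1020049$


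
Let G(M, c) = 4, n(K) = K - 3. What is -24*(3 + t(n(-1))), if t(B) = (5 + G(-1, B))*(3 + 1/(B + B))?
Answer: -693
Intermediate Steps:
n(K) = -3 + K
t(B) = 27 + 9/(2*B) (t(B) = (5 + 4)*(3 + 1/(B + B)) = 9*(3 + 1/(2*B)) = 27 + 9/(2*B))
-24*(3 + t(n(-1))) = -24*(3 + (27 + 9/(2*(-3 - 1)))) = -24*(3 + (27 + (9/2)/(-4))) = -24*(3 + (27 + (9/2)*(-¼))) = -24*(3 + (27 - 9/8)) = -24*(3 + 207/8) = -24*231/8 = -693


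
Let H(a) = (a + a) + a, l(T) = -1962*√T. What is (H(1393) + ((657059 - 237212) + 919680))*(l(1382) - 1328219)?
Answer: -1784735839614 - 2636351172*√1382 ≈ -1.8827e+12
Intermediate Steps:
H(a) = 3*a (H(a) = 2*a + a = 3*a)
(H(1393) + ((657059 - 237212) + 919680))*(l(1382) - 1328219) = (3*1393 + ((657059 - 237212) + 919680))*(-1962*√1382 - 1328219) = (4179 + (419847 + 919680))*(-1328219 - 1962*√1382) = (4179 + 1339527)*(-1328219 - 1962*√1382) = 1343706*(-1328219 - 1962*√1382) = -1784735839614 - 2636351172*√1382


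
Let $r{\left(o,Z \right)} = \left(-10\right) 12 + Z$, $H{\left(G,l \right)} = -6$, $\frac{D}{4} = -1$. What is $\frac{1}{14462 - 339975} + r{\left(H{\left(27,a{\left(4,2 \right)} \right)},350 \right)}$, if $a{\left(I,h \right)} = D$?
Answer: $\frac{74867989}{325513} \approx 230.0$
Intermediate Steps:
$D = -4$ ($D = 4 \left(-1\right) = -4$)
$a{\left(I,h \right)} = -4$
$r{\left(o,Z \right)} = -120 + Z$
$\frac{1}{14462 - 339975} + r{\left(H{\left(27,a{\left(4,2 \right)} \right)},350 \right)} = \frac{1}{14462 - 339975} + \left(-120 + 350\right) = \frac{1}{-325513} + 230 = - \frac{1}{325513} + 230 = \frac{74867989}{325513}$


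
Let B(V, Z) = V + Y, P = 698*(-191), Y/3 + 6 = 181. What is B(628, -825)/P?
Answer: -1153/133318 ≈ -0.0086485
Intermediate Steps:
Y = 525 (Y = -18 + 3*181 = -18 + 543 = 525)
P = -133318
B(V, Z) = 525 + V (B(V, Z) = V + 525 = 525 + V)
B(628, -825)/P = (525 + 628)/(-133318) = 1153*(-1/133318) = -1153/133318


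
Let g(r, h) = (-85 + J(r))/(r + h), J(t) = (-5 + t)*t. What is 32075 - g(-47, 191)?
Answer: 4616441/144 ≈ 32059.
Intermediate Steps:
J(t) = t*(-5 + t)
g(r, h) = (-85 + r*(-5 + r))/(h + r) (g(r, h) = (-85 + r*(-5 + r))/(r + h) = (-85 + r*(-5 + r))/(h + r))
32075 - g(-47, 191) = 32075 - (-85 - 47*(-5 - 47))/(191 - 47) = 32075 - (-85 - 47*(-52))/144 = 32075 - (-85 + 2444)/144 = 32075 - 2359/144 = 4616441/144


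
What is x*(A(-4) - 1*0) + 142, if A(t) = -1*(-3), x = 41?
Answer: 265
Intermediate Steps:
A(t) = 3
x*(A(-4) - 1*0) + 142 = 41*(3 - 1*0) + 142 = 41*(3 + 0) + 142 = 41*3 + 142 = 123 + 142 = 265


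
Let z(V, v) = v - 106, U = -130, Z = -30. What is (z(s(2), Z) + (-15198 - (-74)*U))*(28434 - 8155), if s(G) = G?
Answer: -506042166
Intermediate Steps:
z(V, v) = -106 + v
(z(s(2), Z) + (-15198 - (-74)*U))*(28434 - 8155) = ((-106 - 30) + (-15198 - (-74)*(-130)))*(28434 - 8155) = (-136 + (-15198 - 1*9620))*20279 = (-136 + (-15198 - 9620))*20279 = (-136 - 24818)*20279 = -24954*20279 = -506042166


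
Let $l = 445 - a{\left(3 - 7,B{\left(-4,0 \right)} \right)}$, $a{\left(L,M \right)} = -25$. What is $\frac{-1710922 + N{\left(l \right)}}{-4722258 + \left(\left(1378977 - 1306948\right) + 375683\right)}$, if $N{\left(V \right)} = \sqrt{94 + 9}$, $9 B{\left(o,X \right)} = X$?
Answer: $\frac{855461}{2137273} - \frac{\sqrt{103}}{4274546} \approx 0.40026$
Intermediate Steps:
$B{\left(o,X \right)} = \frac{X}{9}$
$l = 470$ ($l = 445 - -25 = 445 + 25 = 470$)
$N{\left(V \right)} = \sqrt{103}$
$\frac{-1710922 + N{\left(l \right)}}{-4722258 + \left(\left(1378977 - 1306948\right) + 375683\right)} = \frac{-1710922 + \sqrt{103}}{-4722258 + \left(\left(1378977 - 1306948\right) + 375683\right)} = \frac{-1710922 + \sqrt{103}}{-4722258 + \left(72029 + 375683\right)} = \frac{-1710922 + \sqrt{103}}{-4722258 + 447712} = \frac{-1710922 + \sqrt{103}}{-4274546} = \left(-1710922 + \sqrt{103}\right) \left(- \frac{1}{4274546}\right) = \frac{855461}{2137273} - \frac{\sqrt{103}}{4274546}$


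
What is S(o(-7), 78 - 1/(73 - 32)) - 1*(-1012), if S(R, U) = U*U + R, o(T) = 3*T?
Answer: 11886680/1681 ≈ 7071.2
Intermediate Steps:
S(R, U) = R + U**2 (S(R, U) = U**2 + R = R + U**2)
S(o(-7), 78 - 1/(73 - 32)) - 1*(-1012) = (3*(-7) + (78 - 1/(73 - 32))**2) - 1*(-1012) = (-21 + (78 - 1/41)**2) + 1012 = (-21 + (3197/41)**2) + 1012 = (-21 + 10220809/1681) + 1012 = 10185508/1681 + 1012 = 11886680/1681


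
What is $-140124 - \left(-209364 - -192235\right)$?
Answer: $-122995$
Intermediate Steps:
$-140124 - \left(-209364 - -192235\right) = -140124 - \left(-209364 + 192235\right) = -140124 - -17129 = -140124 + 17129 = -122995$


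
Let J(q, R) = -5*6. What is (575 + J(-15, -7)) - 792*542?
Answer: -428719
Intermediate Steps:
J(q, R) = -30
(575 + J(-15, -7)) - 792*542 = (575 - 30) - 792*542 = 545 - 429264 = -428719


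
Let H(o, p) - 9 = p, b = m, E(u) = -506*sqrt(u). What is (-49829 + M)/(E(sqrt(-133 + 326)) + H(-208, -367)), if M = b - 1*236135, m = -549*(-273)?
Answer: -111500725499/225635350272 - 222747415451*sqrt(193)/225635350272 + 157595997493*193**(1/4)/225635350272 + 314832939157*193**(3/4)/225635350272 ≈ 60.645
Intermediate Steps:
m = 149877
b = 149877
H(o, p) = 9 + p
M = -86258 (M = 149877 - 1*236135 = 149877 - 236135 = -86258)
(-49829 + M)/(E(sqrt(-133 + 326)) + H(-208, -367)) = (-49829 - 86258)/(-506*(-133 + 326)**(1/4) + (9 - 367)) = -136087/(-506*193**(1/4) - 358) = -136087/(-358 - 506*193**(1/4))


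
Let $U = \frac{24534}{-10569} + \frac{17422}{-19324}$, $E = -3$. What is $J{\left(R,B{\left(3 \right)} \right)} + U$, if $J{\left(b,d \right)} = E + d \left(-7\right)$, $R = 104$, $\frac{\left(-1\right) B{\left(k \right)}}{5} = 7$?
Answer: $\frac{8127788003}{34039226} \approx 238.78$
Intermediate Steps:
$B{\left(k \right)} = -35$ ($B{\left(k \right)} = \left(-5\right) 7 = -35$)
$J{\left(b,d \right)} = -3 - 7 d$ ($J{\left(b,d \right)} = -3 + d \left(-7\right) = -3 - 7 d$)
$U = - \frac{109704689}{34039226}$ ($U = 24534 \left(- \frac{1}{10569}\right) + 17422 \left(- \frac{1}{19324}\right) = - \frac{8178}{3523} - \frac{8711}{9662} = - \frac{109704689}{34039226} \approx -3.2229$)
$J{\left(R,B{\left(3 \right)} \right)} + U = \left(-3 - -245\right) - \frac{109704689}{34039226} = \left(-3 + 245\right) - \frac{109704689}{34039226} = 242 - \frac{109704689}{34039226} = \frac{8127788003}{34039226}$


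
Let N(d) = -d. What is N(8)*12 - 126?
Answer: -222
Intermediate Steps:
N(8)*12 - 126 = -1*8*12 - 126 = -8*12 - 126 = -96 - 126 = -222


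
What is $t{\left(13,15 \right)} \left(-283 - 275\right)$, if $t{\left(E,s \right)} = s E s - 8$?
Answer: $-1627686$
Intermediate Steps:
$t{\left(E,s \right)} = -8 + E s^{2}$ ($t{\left(E,s \right)} = E s s - 8 = E s^{2} - 8 = -8 + E s^{2}$)
$t{\left(13,15 \right)} \left(-283 - 275\right) = \left(-8 + 13 \cdot 15^{2}\right) \left(-283 - 275\right) = \left(-8 + 13 \cdot 225\right) \left(-558\right) = \left(-8 + 2925\right) \left(-558\right) = 2917 \left(-558\right) = -1627686$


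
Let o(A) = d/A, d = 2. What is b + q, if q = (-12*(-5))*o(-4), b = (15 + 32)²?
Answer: 2179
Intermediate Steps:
o(A) = 2/A
b = 2209 (b = 47² = 2209)
q = -30 (q = (-12*(-5))*(2/(-4)) = 60*(2*(-¼)) = 60*(-½) = -30)
b + q = 2209 - 30 = 2179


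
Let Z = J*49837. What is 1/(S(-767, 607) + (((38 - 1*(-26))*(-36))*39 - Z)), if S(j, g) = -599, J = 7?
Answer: -1/439314 ≈ -2.2763e-6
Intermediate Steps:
Z = 348859 (Z = 7*49837 = 348859)
1/(S(-767, 607) + (((38 - 1*(-26))*(-36))*39 - Z)) = 1/(-599 + (((38 - 1*(-26))*(-36))*39 - 1*348859)) = 1/(-599 + (((38 + 26)*(-36))*39 - 348859)) = 1/(-599 + ((64*(-36))*39 - 348859)) = 1/(-599 + (-2304*39 - 348859)) = 1/(-599 + (-89856 - 348859)) = 1/(-599 - 438715) = 1/(-439314) = -1/439314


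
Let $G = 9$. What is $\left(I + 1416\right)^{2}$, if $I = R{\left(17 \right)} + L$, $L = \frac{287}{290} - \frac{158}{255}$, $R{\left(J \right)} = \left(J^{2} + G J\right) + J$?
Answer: $\frac{769325802778729}{218744100} \approx 3.517 \cdot 10^{6}$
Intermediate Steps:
$R{\left(J \right)} = J^{2} + 10 J$ ($R{\left(J \right)} = \left(J^{2} + 9 J\right) + J = J^{2} + 10 J$)
$L = \frac{5473}{14790}$ ($L = 287 \cdot \frac{1}{290} - \frac{158}{255} = \frac{287}{290} - \frac{158}{255} = \frac{5473}{14790} \approx 0.37005$)
$I = \frac{6794083}{14790}$ ($I = 17 \left(10 + 17\right) + \frac{5473}{14790} = 17 \cdot 27 + \frac{5473}{14790} = 459 + \frac{5473}{14790} = \frac{6794083}{14790} \approx 459.37$)
$\left(I + 1416\right)^{2} = \left(\frac{6794083}{14790} + 1416\right)^{2} = \left(\frac{27736723}{14790}\right)^{2} = \frac{769325802778729}{218744100}$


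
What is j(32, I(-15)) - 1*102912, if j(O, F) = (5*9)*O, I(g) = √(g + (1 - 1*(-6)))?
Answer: -101472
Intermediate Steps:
I(g) = √(7 + g) (I(g) = √(g + (1 + 6)) = √(g + 7) = √(7 + g))
j(O, F) = 45*O
j(32, I(-15)) - 1*102912 = 45*32 - 1*102912 = 1440 - 102912 = -101472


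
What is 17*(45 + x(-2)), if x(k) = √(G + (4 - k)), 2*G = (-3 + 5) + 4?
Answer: 816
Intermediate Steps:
G = 3 (G = ((-3 + 5) + 4)/2 = (2 + 4)/2 = (½)*6 = 3)
x(k) = √(7 - k) (x(k) = √(3 + (4 - k)) = √(7 - k))
17*(45 + x(-2)) = 17*(45 + √(7 - 1*(-2))) = 17*(45 + √(7 + 2)) = 17*(45 + √9) = 17*(45 + 3) = 17*48 = 816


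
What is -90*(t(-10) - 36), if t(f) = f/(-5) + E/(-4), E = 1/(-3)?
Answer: 6105/2 ≈ 3052.5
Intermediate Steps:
E = -⅓ ≈ -0.33333
t(f) = 1/12 - f/5 (t(f) = f/(-5) - ⅓/(-4) = f*(-⅕) - ⅓*(-¼) = -f/5 + 1/12 = 1/12 - f/5)
-90*(t(-10) - 36) = -90*((1/12 - ⅕*(-10)) - 36) = -90*((1/12 + 2) - 36) = -90*(25/12 - 36) = -90*(-407/12) = 6105/2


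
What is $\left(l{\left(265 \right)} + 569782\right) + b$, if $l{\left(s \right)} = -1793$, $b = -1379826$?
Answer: $-811837$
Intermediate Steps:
$\left(l{\left(265 \right)} + 569782\right) + b = \left(-1793 + 569782\right) - 1379826 = 567989 - 1379826 = -811837$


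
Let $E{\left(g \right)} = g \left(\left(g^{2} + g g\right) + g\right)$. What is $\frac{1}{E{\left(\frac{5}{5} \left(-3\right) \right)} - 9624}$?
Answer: $- \frac{1}{9669} \approx -0.00010342$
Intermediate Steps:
$E{\left(g \right)} = g \left(g + 2 g^{2}\right)$ ($E{\left(g \right)} = g \left(\left(g^{2} + g^{2}\right) + g\right) = g \left(2 g^{2} + g\right) = g \left(g + 2 g^{2}\right)$)
$\frac{1}{E{\left(\frac{5}{5} \left(-3\right) \right)} - 9624} = \frac{1}{\left(\frac{5}{5} \left(-3\right)\right)^{2} \left(1 + 2 \cdot \frac{5}{5} \left(-3\right)\right) - 9624} = \frac{1}{\left(5 \cdot \frac{1}{5} \left(-3\right)\right)^{2} \left(1 + 2 \cdot 5 \cdot \frac{1}{5} \left(-3\right)\right) - 9624} = \frac{1}{\left(1 \left(-3\right)\right)^{2} \left(1 + 2 \cdot 1 \left(-3\right)\right) - 9624} = \frac{1}{\left(-3\right)^{2} \left(1 + 2 \left(-3\right)\right) - 9624} = \frac{1}{9 \left(1 - 6\right) - 9624} = \frac{1}{9 \left(-5\right) - 9624} = \frac{1}{-45 - 9624} = \frac{1}{-9669} = - \frac{1}{9669}$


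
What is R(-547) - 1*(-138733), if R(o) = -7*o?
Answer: 142562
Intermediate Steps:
R(-547) - 1*(-138733) = -7*(-547) - 1*(-138733) = 3829 + 138733 = 142562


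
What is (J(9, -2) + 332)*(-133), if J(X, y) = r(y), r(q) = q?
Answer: -43890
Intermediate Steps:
J(X, y) = y
(J(9, -2) + 332)*(-133) = (-2 + 332)*(-133) = 330*(-133) = -43890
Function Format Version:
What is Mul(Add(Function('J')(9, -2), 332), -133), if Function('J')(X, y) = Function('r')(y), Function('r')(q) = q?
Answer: -43890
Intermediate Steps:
Function('J')(X, y) = y
Mul(Add(Function('J')(9, -2), 332), -133) = Mul(Add(-2, 332), -133) = Mul(330, -133) = -43890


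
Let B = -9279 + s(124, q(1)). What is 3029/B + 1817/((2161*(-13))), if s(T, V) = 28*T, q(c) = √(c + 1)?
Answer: -95645016/163136051 ≈ -0.58629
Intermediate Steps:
q(c) = √(1 + c)
B = -5807 (B = -9279 + 28*124 = -9279 + 3472 = -5807)
3029/B + 1817/((2161*(-13))) = 3029/(-5807) + 1817/((2161*(-13))) = 3029*(-1/5807) + 1817/(-28093) = -3029/5807 + 1817*(-1/28093) = -3029/5807 - 1817/28093 = -95645016/163136051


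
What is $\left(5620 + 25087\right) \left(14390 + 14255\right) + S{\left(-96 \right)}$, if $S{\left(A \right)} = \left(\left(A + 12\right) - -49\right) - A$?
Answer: $879602076$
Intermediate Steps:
$S{\left(A \right)} = 61$ ($S{\left(A \right)} = \left(\left(12 + A\right) + 49\right) - A = \left(61 + A\right) - A = 61$)
$\left(5620 + 25087\right) \left(14390 + 14255\right) + S{\left(-96 \right)} = \left(5620 + 25087\right) \left(14390 + 14255\right) + 61 = 30707 \cdot 28645 + 61 = 879602015 + 61 = 879602076$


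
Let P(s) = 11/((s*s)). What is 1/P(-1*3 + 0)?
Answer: 9/11 ≈ 0.81818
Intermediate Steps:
P(s) = 11/s² (P(s) = 11/(s²) = 11/s²)
1/P(-1*3 + 0) = 1/(11/(-1*3 + 0)²) = 1/(11/(-3 + 0)²) = 1/(11/(-3)²) = 1/(11*(⅑)) = 1/(11/9) = 9/11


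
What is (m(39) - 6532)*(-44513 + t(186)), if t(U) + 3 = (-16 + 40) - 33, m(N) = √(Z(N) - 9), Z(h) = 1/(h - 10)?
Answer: 290837300 - 89050*I*√1885/29 ≈ 2.9084e+8 - 1.3332e+5*I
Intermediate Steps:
Z(h) = 1/(-10 + h)
m(N) = √(-9 + 1/(-10 + N)) (m(N) = √(1/(-10 + N) - 9) = √(-9 + 1/(-10 + N)))
t(U) = -12 (t(U) = -3 + ((-16 + 40) - 33) = -3 + (24 - 33) = -3 - 9 = -12)
(m(39) - 6532)*(-44513 + t(186)) = (√((91 - 9*39)/(-10 + 39)) - 6532)*(-44513 - 12) = (√((91 - 351)/29) - 6532)*(-44525) = (√((1/29)*(-260)) - 6532)*(-44525) = (√(-260/29) - 6532)*(-44525) = (2*I*√1885/29 - 6532)*(-44525) = (-6532 + 2*I*√1885/29)*(-44525) = 290837300 - 89050*I*√1885/29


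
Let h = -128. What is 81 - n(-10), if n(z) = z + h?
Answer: 219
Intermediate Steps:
n(z) = -128 + z (n(z) = z - 128 = -128 + z)
81 - n(-10) = 81 - (-128 - 10) = 81 - 1*(-138) = 81 + 138 = 219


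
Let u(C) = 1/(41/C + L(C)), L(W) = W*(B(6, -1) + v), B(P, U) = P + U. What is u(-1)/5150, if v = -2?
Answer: -1/226600 ≈ -4.4131e-6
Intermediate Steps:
L(W) = 3*W (L(W) = W*((6 - 1) - 2) = W*(5 - 2) = W*3 = 3*W)
u(C) = 1/(3*C + 41/C) (u(C) = 1/(41/C + 3*C) = 1/(3*C + 41/C))
u(-1)/5150 = -1/(41 + 3*(-1)²)/5150 = -1/(41 + 3*1)*(1/5150) = -1/(41 + 3)*(1/5150) = -1/44*(1/5150) = -1*1/44*(1/5150) = -1/44*1/5150 = -1/226600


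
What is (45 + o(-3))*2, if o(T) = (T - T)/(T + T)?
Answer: 90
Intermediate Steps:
o(T) = 0 (o(T) = 0/((2*T)) = 0*(1/(2*T)) = 0)
(45 + o(-3))*2 = (45 + 0)*2 = 45*2 = 90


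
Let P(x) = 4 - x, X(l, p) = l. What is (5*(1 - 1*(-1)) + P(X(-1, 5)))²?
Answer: 225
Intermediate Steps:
(5*(1 - 1*(-1)) + P(X(-1, 5)))² = (5*(1 - 1*(-1)) + (4 - 1*(-1)))² = (5*(1 + 1) + (4 + 1))² = (5*2 + 5)² = (10 + 5)² = 15² = 225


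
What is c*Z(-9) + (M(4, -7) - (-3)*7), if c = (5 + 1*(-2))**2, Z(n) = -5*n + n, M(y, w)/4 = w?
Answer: 317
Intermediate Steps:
M(y, w) = 4*w
Z(n) = -4*n
c = 9 (c = (5 - 2)**2 = 3**2 = 9)
c*Z(-9) + (M(4, -7) - (-3)*7) = 9*(-4*(-9)) + (4*(-7) - (-3)*7) = 9*36 + (-28 - 1*(-21)) = 324 + (-28 + 21) = 324 - 7 = 317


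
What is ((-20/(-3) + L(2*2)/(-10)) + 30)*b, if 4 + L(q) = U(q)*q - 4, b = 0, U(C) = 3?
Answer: 0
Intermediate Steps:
L(q) = -8 + 3*q (L(q) = -4 + (3*q - 4) = -4 + (-4 + 3*q) = -8 + 3*q)
((-20/(-3) + L(2*2)/(-10)) + 30)*b = ((-20/(-3) + (-8 + 3*(2*2))/(-10)) + 30)*0 = ((-20*(-⅓) + (-8 + 3*4)*(-⅒)) + 30)*0 = ((20/3 + (-8 + 12)*(-⅒)) + 30)*0 = ((20/3 + 4*(-⅒)) + 30)*0 = ((20/3 - ⅖) + 30)*0 = (94/15 + 30)*0 = (544/15)*0 = 0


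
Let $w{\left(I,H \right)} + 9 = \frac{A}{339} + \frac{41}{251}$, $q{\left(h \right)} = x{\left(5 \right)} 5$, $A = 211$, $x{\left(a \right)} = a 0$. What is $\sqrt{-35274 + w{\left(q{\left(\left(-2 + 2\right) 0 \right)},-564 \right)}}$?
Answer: $\frac{i \sqrt{255448097216103}}{85089} \approx 187.84 i$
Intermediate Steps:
$x{\left(a \right)} = 0$
$q{\left(h \right)} = 0$ ($q{\left(h \right)} = 0 \cdot 5 = 0$)
$w{\left(I,H \right)} = - \frac{698941}{85089}$ ($w{\left(I,H \right)} = -9 + \left(\frac{211}{339} + \frac{41}{251}\right) = -9 + \frac{66860}{85089} = - \frac{698941}{85089}$)
$\sqrt{-35274 + w{\left(q{\left(\left(-2 + 2\right) 0 \right)},-564 \right)}} = \sqrt{-35274 - \frac{698941}{85089}} = \sqrt{- \frac{3002128327}{85089}} = \frac{i \sqrt{255448097216103}}{85089}$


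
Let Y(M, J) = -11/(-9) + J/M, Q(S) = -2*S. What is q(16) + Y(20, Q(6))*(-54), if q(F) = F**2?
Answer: 1112/5 ≈ 222.40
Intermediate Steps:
Y(M, J) = 11/9 + J/M (Y(M, J) = -11*(-1/9) + J/M = 11/9 + J/M)
q(16) + Y(20, Q(6))*(-54) = 16**2 + (11/9 - 2*6/20)*(-54) = 256 + (11/9 - 12*1/20)*(-54) = 256 + (11/9 - 3/5)*(-54) = 256 + (28/45)*(-54) = 256 - 168/5 = 1112/5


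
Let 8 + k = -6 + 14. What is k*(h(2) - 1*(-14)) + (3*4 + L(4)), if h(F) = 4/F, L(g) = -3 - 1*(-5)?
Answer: 14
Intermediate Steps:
L(g) = 2 (L(g) = -3 + 5 = 2)
k = 0 (k = -8 + (-6 + 14) = -8 + 8 = 0)
k*(h(2) - 1*(-14)) + (3*4 + L(4)) = 0*(4/2 - 1*(-14)) + (3*4 + 2) = 0*(4*(1/2) + 14) + (12 + 2) = 0*(2 + 14) + 14 = 0*16 + 14 = 0 + 14 = 14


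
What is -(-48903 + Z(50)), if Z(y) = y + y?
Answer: 48803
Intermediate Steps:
Z(y) = 2*y
-(-48903 + Z(50)) = -(-48903 + 2*50) = -(-48903 + 100) = -1*(-48803) = 48803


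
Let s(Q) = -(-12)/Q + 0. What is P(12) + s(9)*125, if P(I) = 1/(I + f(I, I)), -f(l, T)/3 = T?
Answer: 1333/8 ≈ 166.63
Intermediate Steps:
f(l, T) = -3*T
s(Q) = 12/Q (s(Q) = 12/Q + 0 = 12/Q)
P(I) = -1/(2*I) (P(I) = 1/(I - 3*I) = 1/(-2*I) = -1/(2*I))
P(12) + s(9)*125 = -½/12 + (12/9)*125 = -½*1/12 + (12*(⅑))*125 = -1/24 + (4/3)*125 = -1/24 + 500/3 = 1333/8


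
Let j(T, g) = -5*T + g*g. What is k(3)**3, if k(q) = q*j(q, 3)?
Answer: -5832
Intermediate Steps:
j(T, g) = g**2 - 5*T (j(T, g) = -5*T + g**2 = g**2 - 5*T)
k(q) = q*(9 - 5*q) (k(q) = q*(3**2 - 5*q) = q*(9 - 5*q))
k(3)**3 = (3*(9 - 5*3))**3 = (3*(9 - 15))**3 = (3*(-6))**3 = (-18)**3 = -5832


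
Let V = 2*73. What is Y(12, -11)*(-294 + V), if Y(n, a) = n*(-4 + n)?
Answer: -14208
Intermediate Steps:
V = 146
Y(12, -11)*(-294 + V) = (12*(-4 + 12))*(-294 + 146) = (12*8)*(-148) = 96*(-148) = -14208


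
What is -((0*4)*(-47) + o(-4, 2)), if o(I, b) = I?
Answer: 4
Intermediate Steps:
-((0*4)*(-47) + o(-4, 2)) = -((0*4)*(-47) - 4) = -(0*(-47) - 4) = -(0 - 4) = -1*(-4) = 4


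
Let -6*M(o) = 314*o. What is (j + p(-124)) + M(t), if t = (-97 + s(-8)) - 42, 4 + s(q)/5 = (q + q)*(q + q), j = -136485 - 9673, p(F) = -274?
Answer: -615293/3 ≈ -2.0510e+5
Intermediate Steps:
j = -146158
s(q) = -20 + 20*q² (s(q) = -20 + 5*((q + q)*(q + q)) = -20 + 5*((2*q)*(2*q)) = -20 + 5*(4*q²) = -20 + 20*q²)
t = 1121 (t = (-97 + (-20 + 20*(-8)²)) - 42 = (-97 + (-20 + 20*64)) - 42 = (-97 + (-20 + 1280)) - 42 = (-97 + 1260) - 42 = 1163 - 42 = 1121)
M(o) = -157*o/3
(j + p(-124)) + M(t) = (-146158 - 274) - 157/3*1121 = -146432 - 175997/3 = -615293/3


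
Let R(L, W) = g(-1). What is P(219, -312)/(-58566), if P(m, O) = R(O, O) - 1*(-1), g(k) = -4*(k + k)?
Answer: -3/19522 ≈ -0.00015367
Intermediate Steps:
g(k) = -8*k
R(L, W) = 8 (R(L, W) = -8*(-1) = 8)
P(m, O) = 9 (P(m, O) = 8 - 1*(-1) = 8 + 1 = 9)
P(219, -312)/(-58566) = 9/(-58566) = 9*(-1/58566) = -3/19522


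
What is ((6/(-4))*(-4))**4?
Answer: 1296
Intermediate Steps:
((6/(-4))*(-4))**4 = ((6*(-1/4))*(-4))**4 = (-3/2*(-4))**4 = 6**4 = 1296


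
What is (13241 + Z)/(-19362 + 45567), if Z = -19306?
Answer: -1213/5241 ≈ -0.23144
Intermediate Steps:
(13241 + Z)/(-19362 + 45567) = (13241 - 19306)/(-19362 + 45567) = -6065/26205 = -6065*1/26205 = -1213/5241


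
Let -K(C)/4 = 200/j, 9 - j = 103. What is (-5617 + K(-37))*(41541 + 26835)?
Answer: -18023845224/47 ≈ -3.8349e+8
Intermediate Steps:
j = -94 (j = 9 - 1*103 = 9 - 103 = -94)
K(C) = 400/47 (K(C) = -800/(-94) = -800*(-1)/94 = -4*(-100/47) = 400/47)
(-5617 + K(-37))*(41541 + 26835) = (-5617 + 400/47)*(41541 + 26835) = -263599/47*68376 = -18023845224/47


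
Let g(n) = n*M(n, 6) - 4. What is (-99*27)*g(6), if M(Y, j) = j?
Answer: -85536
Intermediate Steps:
g(n) = -4 + 6*n (g(n) = n*6 - 4 = 6*n - 4 = -4 + 6*n)
(-99*27)*g(6) = (-99*27)*(-4 + 6*6) = -2673*(-4 + 36) = -2673*32 = -85536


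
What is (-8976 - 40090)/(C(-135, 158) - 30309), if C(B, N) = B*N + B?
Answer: 24533/25887 ≈ 0.94770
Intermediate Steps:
C(B, N) = B + B*N
(-8976 - 40090)/(C(-135, 158) - 30309) = (-8976 - 40090)/(-135*(1 + 158) - 30309) = -49066/(-135*159 - 30309) = -49066/(-21465 - 30309) = -49066/(-51774) = -49066*(-1/51774) = 24533/25887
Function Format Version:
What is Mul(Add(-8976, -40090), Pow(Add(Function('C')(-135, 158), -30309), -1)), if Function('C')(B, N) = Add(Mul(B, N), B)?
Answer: Rational(24533, 25887) ≈ 0.94770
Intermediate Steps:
Function('C')(B, N) = Add(B, Mul(B, N))
Mul(Add(-8976, -40090), Pow(Add(Function('C')(-135, 158), -30309), -1)) = Mul(Add(-8976, -40090), Pow(Add(Mul(-135, Add(1, 158)), -30309), -1)) = Mul(-49066, Pow(Add(Mul(-135, 159), -30309), -1)) = Mul(-49066, Pow(Add(-21465, -30309), -1)) = Mul(-49066, Pow(-51774, -1)) = Mul(-49066, Rational(-1, 51774)) = Rational(24533, 25887)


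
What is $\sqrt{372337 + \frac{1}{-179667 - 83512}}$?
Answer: $\frac{\sqrt{526311161238462}}{37597} \approx 610.19$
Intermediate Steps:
$\sqrt{372337 + \frac{1}{-179667 - 83512}} = \sqrt{372337 + \frac{1}{-263179}} = \sqrt{372337 - \frac{1}{263179}} = \sqrt{\frac{97991279322}{263179}} = \frac{\sqrt{526311161238462}}{37597}$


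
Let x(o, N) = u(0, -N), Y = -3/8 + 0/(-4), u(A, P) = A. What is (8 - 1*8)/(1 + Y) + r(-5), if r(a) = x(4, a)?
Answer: 0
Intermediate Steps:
Y = -3/8 (Y = -3*⅛ + 0*(-¼) = -3/8 + 0 = -3/8 ≈ -0.37500)
x(o, N) = 0
r(a) = 0
(8 - 1*8)/(1 + Y) + r(-5) = (8 - 1*8)/(1 - 3/8) + 0 = (8 - 8)/(5/8) + 0 = 0*(8/5) + 0 = 0 + 0 = 0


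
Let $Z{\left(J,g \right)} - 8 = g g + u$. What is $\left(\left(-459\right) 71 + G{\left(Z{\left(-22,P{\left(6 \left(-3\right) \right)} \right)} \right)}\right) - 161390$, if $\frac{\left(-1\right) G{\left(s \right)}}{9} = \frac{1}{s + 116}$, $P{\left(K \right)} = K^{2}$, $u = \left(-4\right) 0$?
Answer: $- \frac{20387192909}{105100} \approx -1.9398 \cdot 10^{5}$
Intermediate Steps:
$u = 0$
$Z{\left(J,g \right)} = 8 + g^{2}$ ($Z{\left(J,g \right)} = 8 + \left(g g + 0\right) = 8 + \left(g^{2} + 0\right) = 8 + g^{2}$)
$G{\left(s \right)} = - \frac{9}{116 + s}$ ($G{\left(s \right)} = - \frac{9}{s + 116} = - \frac{9}{116 + s}$)
$\left(\left(-459\right) 71 + G{\left(Z{\left(-22,P{\left(6 \left(-3\right) \right)} \right)} \right)}\right) - 161390 = \left(\left(-459\right) 71 - \frac{9}{116 + \left(8 + \left(\left(6 \left(-3\right)\right)^{2}\right)^{2}\right)}\right) - 161390 = \left(-32589 - \frac{9}{116 + \left(8 + \left(\left(-18\right)^{2}\right)^{2}\right)}\right) - 161390 = \left(-32589 - \frac{9}{116 + \left(8 + 324^{2}\right)}\right) - 161390 = \left(-32589 - \frac{9}{116 + \left(8 + 104976\right)}\right) - 161390 = \left(-32589 - \frac{9}{116 + 104984}\right) - 161390 = \left(-32589 - \frac{9}{105100}\right) - 161390 = - \frac{3425103909}{105100} - 161390 = - \frac{20387192909}{105100}$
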